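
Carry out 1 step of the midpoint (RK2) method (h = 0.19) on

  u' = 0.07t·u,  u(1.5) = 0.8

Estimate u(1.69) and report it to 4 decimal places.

0.8171

Midpoint: k1 = f(t_n, u_n); k2 = f(t_n + h/2, u_n + (h/2)·k1); u_{n+1} = u_n + h·k2.
t=1.500000, u=0.800000:
  k1 = f(1.500000, 0.800000) = 0.084000
  k2 = f(1.595000, 0.807980) = 0.090211
  u ← 0.800000 + 0.19·0.090211 = 0.817140
u(1.69) ≈ 0.8171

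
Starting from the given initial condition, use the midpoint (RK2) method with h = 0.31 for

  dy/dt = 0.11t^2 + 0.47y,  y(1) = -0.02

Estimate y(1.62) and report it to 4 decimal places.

0.1062

Midpoint: k1 = f(t_n, y_n); k2 = f(t_n + h/2, y_n + (h/2)·k1); y_{n+1} = y_n + h·k2.
t=1.000000, y=-0.020000:
  k1 = f(1.000000, -0.020000) = 0.100600
  k2 = f(1.155000, -0.004407) = 0.144671
  y ← -0.020000 + 0.31·0.144671 = 0.024848
t=1.310000, y=0.024848:
  k1 = f(1.310000, 0.024848) = 0.200450
  k2 = f(1.465000, 0.055918) = 0.262366
  y ← 0.024848 + 0.31·0.262366 = 0.106182
y(1.62) ≈ 0.1062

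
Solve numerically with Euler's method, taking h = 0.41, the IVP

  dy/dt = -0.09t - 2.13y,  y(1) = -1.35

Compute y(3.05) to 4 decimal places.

Euler: y_{n+1} = y_n + h·f(t_n, y_n).
t=1.000000, y=-1.350000: f=2.785500 → y ← -1.350000 + 0.41·2.785500 = -0.207945
t=1.410000, y=-0.207945: f=0.316023 → y ← -0.207945 + 0.41·0.316023 = -0.078376
t=1.820000, y=-0.078376: f=0.003140 → y ← -0.078376 + 0.41·0.003140 = -0.077088
t=2.230000, y=-0.077088: f=-0.036502 → y ← -0.077088 + 0.41·(-0.036502) = -0.092054
t=2.640000, y=-0.092054: f=-0.041525 → y ← -0.092054 + 0.41·(-0.041525) = -0.109079
y(3.05) ≈ -0.1091

-0.1091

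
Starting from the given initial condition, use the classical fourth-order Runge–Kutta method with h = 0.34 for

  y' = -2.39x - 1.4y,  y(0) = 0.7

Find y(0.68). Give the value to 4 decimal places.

RK4: k1 = f(x_n, y_n); k2 = f(x_n + h/2, y_n + (h/2)·k1); k3 = f(x_n + h/2, y_n + (h/2)·k2); k4 = f(x_n + h, y_n + h·k3); y_{n+1} = y_n + (h/6)·(k1 + 2k2 + 2k3 + k4).
x=0.000000, y=0.700000:
  k1 = f(0.000000, 0.700000) = -0.980000
  k2 = f(0.170000, 0.533400) = -1.153060
  k3 = f(0.170000, 0.503980) = -1.111872
  k4 = f(0.340000, 0.321964) = -1.263349
  y ← 0.700000 + (0.34/6)·(k1 + 2k2 + 2k3 + k4) = 0.316185
x=0.340000, y=0.316185:
  k1 = f(0.340000, 0.316185) = -1.255258
  k2 = f(0.510000, 0.102791) = -1.362807
  k3 = f(0.510000, 0.084507) = -1.337210
  k4 = f(0.680000, -0.138467) = -1.431346
  y ← 0.316185 + (0.34/6)·(k1 + 2k2 + 2k3 + k4) = -0.142058
y(0.68) ≈ -0.1421

-0.1421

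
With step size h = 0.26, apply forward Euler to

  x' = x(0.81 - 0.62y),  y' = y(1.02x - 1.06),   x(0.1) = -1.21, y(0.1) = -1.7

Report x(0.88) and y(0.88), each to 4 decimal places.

Euler on (x,y): x_{n+1} = x_n + h·x', y_{n+1} = y_n + h·y'.
0.100000: (-1.210000, -1.700000); f=(-2.255440, 3.900140) → (-1.796414, -0.685964)
0.360000: (-1.796414, -0.685964); f=(-2.219106, 1.984042) → (-2.373382, -0.170113)
0.620000: (-2.373382, -0.170113); f=(-2.172760, 0.592137) → (-2.938300, -0.016157)
(x(0.88), y(0.88)) ≈ (-2.9383, -0.0162)

-2.9383, -0.0162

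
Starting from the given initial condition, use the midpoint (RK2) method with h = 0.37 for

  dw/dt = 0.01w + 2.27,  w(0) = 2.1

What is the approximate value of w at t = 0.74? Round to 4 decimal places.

3.8016

Midpoint: k1 = f(t_n, w_n); k2 = f(t_n + h/2, w_n + (h/2)·k1); w_{n+1} = w_n + h·k2.
t=0.000000, w=2.100000:
  k1 = f(0.000000, 2.100000) = 2.291000
  k2 = f(0.185000, 2.523835) = 2.295238
  w ← 2.100000 + 0.37·2.295238 = 2.949238
t=0.370000, w=2.949238:
  k1 = f(0.370000, 2.949238) = 2.299492
  k2 = f(0.555000, 3.374644) = 2.303746
  w ← 2.949238 + 0.37·2.303746 = 3.801624
w(0.74) ≈ 3.8016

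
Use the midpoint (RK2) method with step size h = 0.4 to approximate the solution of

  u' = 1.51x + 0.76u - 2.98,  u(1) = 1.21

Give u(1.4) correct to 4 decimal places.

Midpoint: k1 = f(x_n, u_n); k2 = f(x_n + h/2, u_n + (h/2)·k1); u_{n+1} = u_n + h·k2.
x=1.000000, u=1.210000:
  k1 = f(1.000000, 1.210000) = -0.550400
  k2 = f(1.200000, 1.099920) = -0.332061
  u ← 1.210000 + 0.4·(-0.332061) = 1.077176
u(1.4) ≈ 1.0772

1.0772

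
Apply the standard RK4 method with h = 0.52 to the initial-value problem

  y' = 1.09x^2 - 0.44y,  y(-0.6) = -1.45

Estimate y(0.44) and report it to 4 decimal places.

-0.8349

RK4: k1 = f(x_n, y_n); k2 = f(x_n + h/2, y_n + (h/2)·k1); k3 = f(x_n + h/2, y_n + (h/2)·k2); k4 = f(x_n + h, y_n + h·k3); y_{n+1} = y_n + (h/6)·(k1 + 2k2 + 2k3 + k4).
x=-0.600000, y=-1.450000:
  k1 = f(-0.600000, -1.450000) = 1.030400
  k2 = f(-0.340000, -1.182096) = 0.646126
  k3 = f(-0.340000, -1.282007) = 0.690087
  k4 = f(-0.080000, -1.091155) = 0.487084
  y ← -1.450000 + (0.52/6)·(k1 + 2k2 + 2k3 + k4) = -1.086874
x=-0.080000, y=-1.086874:
  k1 = f(-0.080000, -1.086874) = 0.485201
  k2 = f(0.180000, -0.960722) = 0.458034
  k3 = f(0.180000, -0.967786) = 0.461142
  k4 = f(0.440000, -0.847081) = 0.583740
  y ← -1.086874 + (0.52/6)·(k1 + 2k2 + 2k3 + k4) = -0.834909
y(0.44) ≈ -0.8349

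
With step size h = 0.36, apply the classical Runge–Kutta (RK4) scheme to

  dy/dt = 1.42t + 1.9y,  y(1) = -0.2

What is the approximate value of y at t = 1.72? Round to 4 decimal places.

2.0106

RK4: k1 = f(t_n, y_n); k2 = f(t_n + h/2, y_n + (h/2)·k1); k3 = f(t_n + h/2, y_n + (h/2)·k2); k4 = f(t_n + h, y_n + h·k3); y_{n+1} = y_n + (h/6)·(k1 + 2k2 + 2k3 + k4).
t=1.000000, y=-0.200000:
  k1 = f(1.000000, -0.200000) = 1.040000
  k2 = f(1.180000, -0.012800) = 1.651280
  k3 = f(1.180000, 0.097230) = 1.860338
  k4 = f(1.360000, 0.469722) = 2.823671
  y ← -0.200000 + (0.36/6)·(k1 + 2k2 + 2k3 + k4) = 0.453214
t=1.360000, y=0.453214:
  k1 = f(1.360000, 0.453214) = 2.792307
  k2 = f(1.540000, 0.955830) = 4.002876
  k3 = f(1.540000, 1.173732) = 4.416891
  k4 = f(1.720000, 2.043295) = 6.324661
  y ← 0.453214 + (0.36/6)·(k1 + 2k2 + 2k3 + k4) = 2.010605
y(1.72) ≈ 2.0106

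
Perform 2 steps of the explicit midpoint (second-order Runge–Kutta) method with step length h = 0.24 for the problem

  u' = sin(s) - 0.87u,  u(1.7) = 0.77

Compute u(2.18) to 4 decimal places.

Midpoint: k1 = f(s_n, u_n); k2 = f(s_n + h/2, u_n + (h/2)·k1); u_{n+1} = u_n + h·k2.
s=1.700000, u=0.770000:
  k1 = f(1.700000, 0.770000) = 0.321765
  k2 = f(1.820000, 0.808612) = 0.265617
  u ← 0.770000 + 0.24·0.265617 = 0.833748
s=1.940000, u=0.833748:
  k1 = f(1.940000, 0.833748) = 0.207254
  k2 = f(2.060000, 0.858619) = 0.135709
  u ← 0.833748 + 0.24·0.135709 = 0.866318
u(2.18) ≈ 0.8663

0.8663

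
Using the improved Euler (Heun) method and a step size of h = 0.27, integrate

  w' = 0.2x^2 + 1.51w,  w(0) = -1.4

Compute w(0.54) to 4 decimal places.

Heun: k1 = f(x_n, w_n); k2 = f(x_n + h, w_n + h·k1); w_{n+1} = w_n + (h/2)·(k1 + k2).
x=0.000000, w=-1.400000:
  k1 = f(0.000000, -1.400000) = -2.114000
  k2 = f(0.270000, -1.970780) = -2.961298
  w ← -1.400000 + (0.27/2)·(-2.114000 + (-2.961298)) = -2.085165
x=0.270000, w=-2.085165:
  k1 = f(0.270000, -2.085165) = -3.134019
  k2 = f(0.540000, -2.931350) = -4.368019
  w ← -2.085165 + (0.27/2)·(-3.134019 + (-4.368019)) = -3.097940
w(0.54) ≈ -3.0979

-3.0979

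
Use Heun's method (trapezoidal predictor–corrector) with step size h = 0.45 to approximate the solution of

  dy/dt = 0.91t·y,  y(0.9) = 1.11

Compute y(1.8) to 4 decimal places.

Heun: k1 = f(t_n, y_n); k2 = f(t_n + h, y_n + h·k1); y_{n+1} = y_n + (h/2)·(k1 + k2).
t=0.900000, y=1.110000:
  k1 = f(0.900000, 1.110000) = 0.909090
  k2 = f(1.350000, 1.519091) = 1.866203
  y ← 1.110000 + (0.45/2)·(0.909090 + 1.866203) = 1.734441
t=1.350000, y=1.734441:
  k1 = f(1.350000, 1.734441) = 2.130761
  k2 = f(1.800000, 2.693283) = 4.411598
  y ← 1.734441 + (0.45/2)·(2.130761 + 4.411598) = 3.206471
y(1.8) ≈ 3.2065

3.2065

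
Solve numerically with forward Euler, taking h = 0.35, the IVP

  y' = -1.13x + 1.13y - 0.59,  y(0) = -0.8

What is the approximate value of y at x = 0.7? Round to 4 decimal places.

-2.1910

Euler: y_{n+1} = y_n + h·f(x_n, y_n).
x=0.000000, y=-0.800000: f=-1.494000 → y ← -0.800000 + 0.35·(-1.494000) = -1.322900
x=0.350000, y=-1.322900: f=-2.480377 → y ← -1.322900 + 0.35·(-2.480377) = -2.191032
y(0.7) ≈ -2.1910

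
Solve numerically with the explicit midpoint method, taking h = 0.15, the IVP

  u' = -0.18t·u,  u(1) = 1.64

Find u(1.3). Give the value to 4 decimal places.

1.5412

Midpoint: k1 = f(t_n, u_n); k2 = f(t_n + h/2, u_n + (h/2)·k1); u_{n+1} = u_n + h·k2.
t=1.000000, u=1.640000:
  k1 = f(1.000000, 1.640000) = -0.295200
  k2 = f(1.075000, 1.617860) = -0.313056
  u ← 1.640000 + 0.15·(-0.313056) = 1.593042
t=1.150000, u=1.593042:
  k1 = f(1.150000, 1.593042) = -0.329760
  k2 = f(1.225000, 1.568310) = -0.345812
  u ← 1.593042 + 0.15·(-0.345812) = 1.541170
u(1.3) ≈ 1.5412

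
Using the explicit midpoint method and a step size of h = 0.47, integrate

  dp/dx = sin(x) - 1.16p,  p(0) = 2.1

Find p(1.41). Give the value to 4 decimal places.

0.9802

Midpoint: k1 = f(x_n, p_n); k2 = f(x_n + h/2, p_n + (h/2)·k1); p_{n+1} = p_n + h·k2.
x=0.000000, p=2.100000:
  k1 = f(0.000000, 2.100000) = -2.436000
  k2 = f(0.235000, 1.527540) = -1.539103
  p ← 2.100000 + 0.47·(-1.539103) = 1.376621
x=0.470000, p=1.376621:
  k1 = f(0.470000, 1.376621) = -1.143995
  k2 = f(0.705000, 1.107783) = -0.636994
  p ← 1.376621 + 0.47·(-0.636994) = 1.077234
x=0.940000, p=1.077234:
  k1 = f(0.940000, 1.077234) = -0.442034
  k2 = f(1.175000, 0.973356) = -0.206403
  p ← 1.077234 + 0.47·(-0.206403) = 0.980225
p(1.41) ≈ 0.9802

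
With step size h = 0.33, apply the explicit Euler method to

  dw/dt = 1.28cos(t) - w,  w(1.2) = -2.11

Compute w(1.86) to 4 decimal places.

-0.8274

Euler: w_{n+1} = w_n + h·f(t_n, w_n).
t=1.200000, w=-2.110000: f=2.573818 → w ← -2.110000 + 0.33·2.573818 = -1.260640
t=1.530000, w=-1.260640: f=1.312845 → w ← -1.260640 + 0.33·1.312845 = -0.827401
w(1.86) ≈ -0.8274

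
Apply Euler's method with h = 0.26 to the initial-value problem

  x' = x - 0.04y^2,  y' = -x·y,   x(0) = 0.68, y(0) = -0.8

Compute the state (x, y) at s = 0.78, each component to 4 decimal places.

1.3413, -0.3707

Euler on (x,y): x_{n+1} = x_n + h·x', y_{n+1} = y_n + h·y'.
0.000000: (0.680000, -0.800000); f=(0.654400, 0.544000) → (0.850144, -0.658560)
0.260000: (0.850144, -0.658560); f=(0.832796, 0.559871) → (1.066671, -0.512994)
0.520000: (1.066671, -0.512994); f=(1.056144, 0.547195) → (1.341269, -0.370723)
(x(0.78), y(0.78)) ≈ (1.3413, -0.3707)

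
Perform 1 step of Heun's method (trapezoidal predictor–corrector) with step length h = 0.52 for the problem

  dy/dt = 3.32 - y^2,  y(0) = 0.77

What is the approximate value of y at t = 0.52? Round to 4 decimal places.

1.0974

Heun: k1 = f(t_n, y_n); k2 = f(t_n + h, y_n + h·k1); y_{n+1} = y_n + (h/2)·(k1 + k2).
t=0.000000, y=0.770000:
  k1 = f(0.000000, 0.770000) = 2.727100
  k2 = f(0.520000, 2.188092) = -1.467747
  y ← 0.770000 + (0.52/2)·(2.727100 + (-1.467747)) = 1.097432
y(0.52) ≈ 1.0974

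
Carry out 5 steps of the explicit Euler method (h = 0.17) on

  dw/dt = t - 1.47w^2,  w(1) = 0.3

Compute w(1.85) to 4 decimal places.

0.9590

Euler: w_{n+1} = w_n + h·f(t_n, w_n).
t=1.000000, w=0.300000: f=0.867700 → w ← 0.300000 + 0.17·0.867700 = 0.447509
t=1.170000, w=0.447509: f=0.875611 → w ← 0.447509 + 0.17·0.875611 = 0.596363
t=1.340000, w=0.596363: f=0.817196 → w ← 0.596363 + 0.17·0.817196 = 0.735286
t=1.510000, w=0.735286: f=0.715250 → w ← 0.735286 + 0.17·0.715250 = 0.856879
t=1.680000, w=0.856879: f=0.600665 → w ← 0.856879 + 0.17·0.600665 = 0.958992
w(1.85) ≈ 0.9590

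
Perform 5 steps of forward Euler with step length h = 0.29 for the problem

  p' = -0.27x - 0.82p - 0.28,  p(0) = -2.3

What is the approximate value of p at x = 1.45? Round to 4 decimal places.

Euler: p_{n+1} = p_n + h·f(x_n, p_n).
x=0.000000, p=-2.300000: f=1.606000 → p ← -2.300000 + 0.29·1.606000 = -1.834260
x=0.290000, p=-1.834260: f=1.145793 → p ← -1.834260 + 0.29·1.145793 = -1.501980
x=0.580000, p=-1.501980: f=0.795024 → p ← -1.501980 + 0.29·0.795024 = -1.271423
x=0.870000, p=-1.271423: f=0.527667 → p ← -1.271423 + 0.29·0.527667 = -1.118400
x=1.160000, p=-1.118400: f=0.323888 → p ← -1.118400 + 0.29·0.323888 = -1.024472
p(1.45) ≈ -1.0245

-1.0245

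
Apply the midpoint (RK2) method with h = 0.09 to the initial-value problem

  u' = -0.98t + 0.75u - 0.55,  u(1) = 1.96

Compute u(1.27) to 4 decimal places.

Midpoint: k1 = f(t_n, u_n); k2 = f(t_n + h/2, u_n + (h/2)·k1); u_{n+1} = u_n + h·k2.
t=1.000000, u=1.960000:
  k1 = f(1.000000, 1.960000) = -0.060000
  k2 = f(1.045000, 1.957300) = -0.106125
  u ← 1.960000 + 0.09·(-0.106125) = 1.950449
t=1.090000, u=1.950449:
  k1 = f(1.090000, 1.950449) = -0.155363
  k2 = f(1.135000, 1.943457) = -0.204707
  u ← 1.950449 + 0.09·(-0.204707) = 1.932025
t=1.180000, u=1.932025:
  k1 = f(1.180000, 1.932025) = -0.257381
  k2 = f(1.225000, 1.920443) = -0.310168
  u ← 1.932025 + 0.09·(-0.310168) = 1.904110
u(1.27) ≈ 1.9041

1.9041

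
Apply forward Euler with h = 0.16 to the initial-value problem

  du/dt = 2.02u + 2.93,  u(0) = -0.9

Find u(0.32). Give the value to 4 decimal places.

-0.4867

Euler: u_{n+1} = u_n + h·f(t_n, u_n).
t=0.000000, u=-0.900000: f=1.112000 → u ← -0.900000 + 0.16·1.112000 = -0.722080
t=0.160000, u=-0.722080: f=1.471398 → u ← -0.722080 + 0.16·1.471398 = -0.486656
u(0.32) ≈ -0.4867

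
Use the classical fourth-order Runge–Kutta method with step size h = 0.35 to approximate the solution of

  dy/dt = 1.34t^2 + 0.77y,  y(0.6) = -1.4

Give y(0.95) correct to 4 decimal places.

-1.5108

RK4: k1 = f(t_n, y_n); k2 = f(t_n + h/2, y_n + (h/2)·k1); k3 = f(t_n + h/2, y_n + (h/2)·k2); k4 = f(t_n + h, y_n + h·k3); y_{n+1} = y_n + (h/6)·(k1 + 2k2 + 2k3 + k4).
t=0.600000, y=-1.400000:
  k1 = f(0.600000, -1.400000) = -0.595600
  k2 = f(0.775000, -1.504230) = -0.353420
  k3 = f(0.775000, -1.461848) = -0.320786
  k4 = f(0.950000, -1.512275) = 0.044898
  y ← -1.400000 + (0.35/6)·(k1 + 2k2 + 2k3 + k4) = -1.510782
y(0.95) ≈ -1.5108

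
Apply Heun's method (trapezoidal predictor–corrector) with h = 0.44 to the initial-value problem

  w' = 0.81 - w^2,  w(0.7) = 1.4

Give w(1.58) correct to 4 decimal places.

1.0271

Heun: k1 = f(x_n, w_n); k2 = f(x_n + h, w_n + h·k1); w_{n+1} = w_n + (h/2)·(k1 + k2).
x=0.700000, w=1.400000:
  k1 = f(0.700000, 1.400000) = -1.150000
  k2 = f(1.140000, 0.894000) = 0.010764
  w ← 1.400000 + (0.44/2)·(-1.150000 + 0.010764) = 1.149368
x=1.140000, w=1.149368:
  k1 = f(1.140000, 1.149368) = -0.511047
  k2 = f(1.580000, 0.924507) = -0.044714
  w ← 1.149368 + (0.44/2)·(-0.511047 + (-0.044714)) = 1.027101
w(1.58) ≈ 1.0271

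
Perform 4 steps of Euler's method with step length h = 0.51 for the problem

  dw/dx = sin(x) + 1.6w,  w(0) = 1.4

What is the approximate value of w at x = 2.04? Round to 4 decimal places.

17.3460

Euler: w_{n+1} = w_n + h·f(x_n, w_n).
x=0.000000, w=1.400000: f=2.240000 → w ← 1.400000 + 0.51·2.240000 = 2.542400
x=0.510000, w=2.542400: f=4.556017 → w ← 2.542400 + 0.51·4.556017 = 4.865969
x=1.020000, w=4.865969: f=8.637658 → w ← 4.865969 + 0.51·8.637658 = 9.271174
x=1.530000, w=9.271174: f=15.833047 → w ← 9.271174 + 0.51·15.833047 = 17.346028
w(2.04) ≈ 17.3460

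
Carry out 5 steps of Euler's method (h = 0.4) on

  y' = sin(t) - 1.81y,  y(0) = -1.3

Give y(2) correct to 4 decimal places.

Euler: y_{n+1} = y_n + h·f(t_n, y_n).
t=0.000000, y=-1.300000: f=2.353000 → y ← -1.300000 + 0.4·2.353000 = -0.358800
t=0.400000, y=-0.358800: f=1.038846 → y ← -0.358800 + 0.4·1.038846 = 0.056739
t=0.800000, y=0.056739: f=0.614659 → y ← 0.056739 + 0.4·0.614659 = 0.302602
t=1.200000, y=0.302602: f=0.384329 → y ← 0.302602 + 0.4·0.384329 = 0.456334
t=1.600000, y=0.456334: f=0.173609 → y ← 0.456334 + 0.4·0.173609 = 0.525778
y(2) ≈ 0.5258

0.5258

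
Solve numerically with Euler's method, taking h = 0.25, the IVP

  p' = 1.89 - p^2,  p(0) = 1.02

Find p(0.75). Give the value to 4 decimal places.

Euler: p_{n+1} = p_n + h·f(t_n, p_n).
t=0.000000, p=1.020000: f=0.849600 → p ← 1.020000 + 0.25·0.849600 = 1.232400
t=0.250000, p=1.232400: f=0.371190 → p ← 1.232400 + 0.25·0.371190 = 1.325198
t=0.500000, p=1.325198: f=0.133851 → p ← 1.325198 + 0.25·0.133851 = 1.358660
p(0.75) ≈ 1.3587

1.3587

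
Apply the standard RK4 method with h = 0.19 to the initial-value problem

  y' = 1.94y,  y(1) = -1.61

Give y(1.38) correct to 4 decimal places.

RK4: k1 = f(x_n, y_n); k2 = f(x_n + h/2, y_n + (h/2)·k1); k3 = f(x_n + h/2, y_n + (h/2)·k2); k4 = f(x_n + h, y_n + h·k3); y_{n+1} = y_n + (h/6)·(k1 + 2k2 + 2k3 + k4).
x=1.000000, y=-1.610000:
  k1 = f(1.000000, -1.610000) = -3.123400
  k2 = f(1.095000, -1.906723) = -3.699043
  k3 = f(1.095000, -1.961409) = -3.805134
  k4 = f(1.190000, -2.332975) = -4.525972
  y ← -1.610000 + (0.19/6)·(k1 + 2k2 + 2k3 + k4) = -2.327495
x=1.190000, y=-2.327495:
  k1 = f(1.190000, -2.327495) = -4.515340
  k2 = f(1.285000, -2.756452) = -5.347517
  k3 = f(1.285000, -2.835509) = -5.500887
  k4 = f(1.380000, -3.372663) = -6.542966
  y ← -2.327495 + (0.19/6)·(k1 + 2k2 + 2k3 + k4) = -3.364740
y(1.38) ≈ -3.3647

-3.3647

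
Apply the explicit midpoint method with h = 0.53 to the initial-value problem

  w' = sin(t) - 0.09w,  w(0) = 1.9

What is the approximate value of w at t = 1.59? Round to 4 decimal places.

2.6306

Midpoint: k1 = f(t_n, w_n); k2 = f(t_n + h/2, w_n + (h/2)·k1); w_{n+1} = w_n + h·k2.
t=0.000000, w=1.900000:
  k1 = f(0.000000, 1.900000) = -0.171000
  k2 = f(0.265000, 1.854685) = 0.094988
  w ← 1.900000 + 0.53·0.094988 = 1.950343
t=0.530000, w=1.950343:
  k1 = f(0.530000, 1.950343) = 0.330002
  k2 = f(0.795000, 2.037794) = 0.530462
  w ← 1.950343 + 0.53·0.530462 = 2.231488
t=1.060000, w=2.231488:
  k1 = f(1.060000, 2.231488) = 0.671522
  k2 = f(1.325000, 2.409442) = 0.753094
  w ← 2.231488 + 0.53·0.753094 = 2.630628
w(1.59) ≈ 2.6306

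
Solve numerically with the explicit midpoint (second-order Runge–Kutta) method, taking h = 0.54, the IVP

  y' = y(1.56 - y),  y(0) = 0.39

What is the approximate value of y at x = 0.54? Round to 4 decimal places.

Midpoint: k1 = f(x_n, y_n); k2 = f(x_n + h/2, y_n + (h/2)·k1); y_{n+1} = y_n + h·k2.
x=0.000000, y=0.390000:
  k1 = f(0.000000, 0.390000) = 0.456300
  k2 = f(0.270000, 0.513201) = 0.537218
  y ← 0.390000 + 0.54·0.537218 = 0.680098
y(0.54) ≈ 0.6801

0.6801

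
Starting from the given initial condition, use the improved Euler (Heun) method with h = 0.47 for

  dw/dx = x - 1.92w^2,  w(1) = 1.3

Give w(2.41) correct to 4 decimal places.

Heun: k1 = f(x_n, w_n); k2 = f(x_n + h, w_n + h·k1); w_{n+1} = w_n + (h/2)·(k1 + k2).
x=1.000000, w=1.300000:
  k1 = f(1.000000, 1.300000) = -2.244800
  k2 = f(1.470000, 0.244944) = 1.354805
  w ← 1.300000 + (0.47/2)·(-2.244800 + 1.354805) = 1.090851
x=1.470000, w=1.090851:
  k1 = f(1.470000, 1.090851) = -0.814716
  k2 = f(1.940000, 0.707935) = 0.977751
  w ← 1.090851 + (0.47/2)·(-0.814716 + 0.977751) = 1.129164
x=1.940000, w=1.129164:
  k1 = f(1.940000, 1.129164) = -0.508023
  k2 = f(2.410000, 0.890393) = 0.887823
  w ← 1.129164 + (0.47/2)·(-0.508023 + 0.887823) = 1.218417
w(2.41) ≈ 1.2184

1.2184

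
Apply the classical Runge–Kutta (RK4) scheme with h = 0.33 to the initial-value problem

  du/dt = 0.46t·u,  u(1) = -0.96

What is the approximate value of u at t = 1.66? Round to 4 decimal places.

-1.4376

RK4: k1 = f(t_n, u_n); k2 = f(t_n + h/2, u_n + (h/2)·k1); k3 = f(t_n + h/2, u_n + (h/2)·k2); k4 = f(t_n + h, u_n + h·k3); u_{n+1} = u_n + (h/6)·(k1 + 2k2 + 2k3 + k4).
t=1.000000, u=-0.960000:
  k1 = f(1.000000, -0.960000) = -0.441600
  k2 = f(1.165000, -1.032864) = -0.553512
  k3 = f(1.165000, -1.051329) = -0.563407
  k4 = f(1.330000, -1.145924) = -0.701077
  u ← -0.960000 + (0.33/6)·(k1 + 2k2 + 2k3 + k4) = -1.145708
t=1.330000, u=-1.145708:
  k1 = f(1.330000, -1.145708) = -0.700944
  k2 = f(1.495000, -1.261364) = -0.867440
  k3 = f(1.495000, -1.288836) = -0.886332
  k4 = f(1.660000, -1.438198) = -1.098208
  u ← -1.145708 + (0.33/6)·(k1 + 2k2 + 2k3 + k4) = -1.437577
u(1.66) ≈ -1.4376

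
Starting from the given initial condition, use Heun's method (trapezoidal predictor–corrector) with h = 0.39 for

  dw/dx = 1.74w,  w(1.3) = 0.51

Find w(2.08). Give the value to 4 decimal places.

1.8583

Heun: k1 = f(x_n, w_n); k2 = f(x_n + h, w_n + h·k1); w_{n+1} = w_n + (h/2)·(k1 + k2).
x=1.300000, w=0.510000:
  k1 = f(1.300000, 0.510000) = 0.887400
  k2 = f(1.690000, 0.856086) = 1.489590
  w ← 0.510000 + (0.39/2)·(0.887400 + 1.489590) = 0.973513
x=1.690000, w=0.973513:
  k1 = f(1.690000, 0.973513) = 1.693913
  k2 = f(2.080000, 1.634139) = 2.843402
  w ← 0.973513 + (0.39/2)·(1.693913 + 2.843402) = 1.858289
w(2.08) ≈ 1.8583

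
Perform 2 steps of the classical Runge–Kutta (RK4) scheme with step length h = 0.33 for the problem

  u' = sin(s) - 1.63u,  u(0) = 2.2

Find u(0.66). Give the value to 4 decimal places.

RK4: k1 = f(s_n, u_n); k2 = f(s_n + h/2, u_n + (h/2)·k1); k3 = f(s_n + h/2, u_n + (h/2)·k2); k4 = f(s_n + h, u_n + h·k3); u_{n+1} = u_n + (h/6)·(k1 + 2k2 + 2k3 + k4).
s=0.000000, u=2.200000:
  k1 = f(0.000000, 2.200000) = -3.586000
  k2 = f(0.165000, 1.608310) = -2.457293
  k3 = f(0.165000, 1.794547) = -2.760859
  k4 = f(0.330000, 1.288917) = -1.776891
  u ← 2.200000 + (0.33/6)·(k1 + 2k2 + 2k3 + k4) = 1.331044
s=0.330000, u=1.331044:
  k1 = f(0.330000, 1.331044) = -1.845559
  k2 = f(0.495000, 1.026527) = -1.198207
  k3 = f(0.495000, 1.133340) = -1.372313
  k4 = f(0.660000, 0.878181) = -0.818318
  u ← 1.331044 + (0.33/6)·(k1 + 2k2 + 2k3 + k4) = 0.901774
u(0.66) ≈ 0.9018

0.9018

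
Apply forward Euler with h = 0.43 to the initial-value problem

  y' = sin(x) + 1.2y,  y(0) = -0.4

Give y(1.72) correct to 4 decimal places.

-0.7936

Euler: y_{n+1} = y_n + h·f(x_n, y_n).
x=0.000000, y=-0.400000: f=-0.480000 → y ← -0.400000 + 0.43·(-0.480000) = -0.606400
x=0.430000, y=-0.606400: f=-0.310809 → y ← -0.606400 + 0.43·(-0.310809) = -0.740048
x=0.860000, y=-0.740048: f=-0.130215 → y ← -0.740048 + 0.43·(-0.130215) = -0.796040
x=1.290000, y=-0.796040: f=0.005587 → y ← -0.796040 + 0.43·0.005587 = -0.793638
y(1.72) ≈ -0.7936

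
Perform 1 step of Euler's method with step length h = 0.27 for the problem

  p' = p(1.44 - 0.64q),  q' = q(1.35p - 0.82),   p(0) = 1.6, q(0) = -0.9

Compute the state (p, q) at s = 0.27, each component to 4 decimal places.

2.4709, -1.2256

Euler on (p,q): p_{n+1} = p_n + h·p', q_{n+1} = q_n + h·q'.
0.000000: (1.600000, -0.900000); f=(3.225600, -1.206000) → (2.470912, -1.225620)
(p(0.27), q(0.27)) ≈ (2.4709, -1.2256)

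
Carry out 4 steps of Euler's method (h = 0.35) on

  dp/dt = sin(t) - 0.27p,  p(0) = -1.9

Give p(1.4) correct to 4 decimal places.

Euler: p_{n+1} = p_n + h·f(t_n, p_n).
t=0.000000, p=-1.900000: f=0.513000 → p ← -1.900000 + 0.35·0.513000 = -1.720450
t=0.350000, p=-1.720450: f=0.807419 → p ← -1.720450 + 0.35·0.807419 = -1.437853
t=0.700000, p=-1.437853: f=1.032438 → p ← -1.437853 + 0.35·1.032438 = -1.076500
t=1.050000, p=-1.076500: f=1.158078 → p ← -1.076500 + 0.35·1.158078 = -0.671173
p(1.4) ≈ -0.6712

-0.6712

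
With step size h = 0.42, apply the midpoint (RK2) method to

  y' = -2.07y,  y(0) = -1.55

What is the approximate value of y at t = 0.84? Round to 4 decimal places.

Midpoint: k1 = f(t_n, y_n); k2 = f(t_n + h/2, y_n + (h/2)·k1); y_{n+1} = y_n + h·k2.
t=0.000000, y=-1.550000:
  k1 = f(0.000000, -1.550000) = 3.208500
  k2 = f(0.210000, -0.876215) = 1.813765
  y ← -1.550000 + 0.42·1.813765 = -0.788219
t=0.420000, y=-0.788219:
  k1 = f(0.420000, -0.788219) = 1.631613
  k2 = f(0.630000, -0.445580) = 0.922351
  y ← -0.788219 + 0.42·0.922351 = -0.400831
y(0.84) ≈ -0.4008

-0.4008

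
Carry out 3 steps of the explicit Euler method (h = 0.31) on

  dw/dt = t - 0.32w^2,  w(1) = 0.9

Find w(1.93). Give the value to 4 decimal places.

Euler: w_{n+1} = w_n + h·f(t_n, w_n).
t=1.000000, w=0.900000: f=0.740800 → w ← 0.900000 + 0.31·0.740800 = 1.129648
t=1.310000, w=1.129648: f=0.901647 → w ← 1.129648 + 0.31·0.901647 = 1.409158
t=1.620000, w=1.409158: f=0.984567 → w ← 1.409158 + 0.31·0.984567 = 1.714374
w(1.93) ≈ 1.7144

1.7144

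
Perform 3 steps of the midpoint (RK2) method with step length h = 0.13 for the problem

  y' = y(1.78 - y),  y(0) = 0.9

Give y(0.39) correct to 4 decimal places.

Midpoint: k1 = f(t_n, y_n); k2 = f(t_n + h/2, y_n + (h/2)·k1); y_{n+1} = y_n + h·k2.
t=0.000000, y=0.900000:
  k1 = f(0.000000, 0.900000) = 0.792000
  k2 = f(0.065000, 0.951480) = 0.788320
  y ← 0.900000 + 0.13·0.788320 = 1.002482
t=0.130000, y=1.002482:
  k1 = f(0.130000, 1.002482) = 0.779448
  k2 = f(0.195000, 1.053146) = 0.765483
  y ← 1.002482 + 0.13·0.765483 = 1.101994
t=0.260000, y=1.101994:
  k1 = f(0.260000, 1.101994) = 0.747158
  k2 = f(0.325000, 1.150560) = 0.724209
  y ← 1.101994 + 0.13·0.724209 = 1.196142
y(0.39) ≈ 1.1961

1.1961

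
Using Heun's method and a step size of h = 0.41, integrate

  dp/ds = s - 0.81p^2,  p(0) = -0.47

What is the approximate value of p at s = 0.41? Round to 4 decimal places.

-0.4717

Heun: k1 = f(s_n, p_n); k2 = f(s_n + h, p_n + h·k1); p_{n+1} = p_n + (h/2)·(k1 + k2).
s=0.000000, p=-0.470000:
  k1 = f(0.000000, -0.470000) = -0.178929
  k2 = f(0.410000, -0.543361) = 0.170855
  p ← -0.470000 + (0.41/2)·(-0.178929 + 0.170855) = -0.471655
p(0.41) ≈ -0.4717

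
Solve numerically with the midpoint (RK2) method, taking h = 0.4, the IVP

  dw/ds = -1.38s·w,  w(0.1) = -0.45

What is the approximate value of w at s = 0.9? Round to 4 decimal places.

Midpoint: k1 = f(s_n, w_n); k2 = f(s_n + h/2, w_n + (h/2)·k1); w_{n+1} = w_n + h·k2.
s=0.100000, w=-0.450000:
  k1 = f(0.100000, -0.450000) = 0.062100
  k2 = f(0.300000, -0.437580) = 0.181158
  w ← -0.450000 + 0.4·0.181158 = -0.377537
s=0.500000, w=-0.377537:
  k1 = f(0.500000, -0.377537) = 0.260500
  k2 = f(0.700000, -0.325437) = 0.314372
  w ← -0.377537 + 0.4·0.314372 = -0.251788
w(0.9) ≈ -0.2518

-0.2518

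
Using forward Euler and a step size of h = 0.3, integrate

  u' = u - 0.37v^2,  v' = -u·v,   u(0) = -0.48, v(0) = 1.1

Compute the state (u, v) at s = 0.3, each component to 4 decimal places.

Euler on (u,v): u_{n+1} = u_n + h·u', v_{n+1} = v_n + h·v'.
0.000000: (-0.480000, 1.100000); f=(-0.927700, 0.528000) → (-0.758310, 1.258400)
(u(0.3), v(0.3)) ≈ (-0.7583, 1.2584)

-0.7583, 1.2584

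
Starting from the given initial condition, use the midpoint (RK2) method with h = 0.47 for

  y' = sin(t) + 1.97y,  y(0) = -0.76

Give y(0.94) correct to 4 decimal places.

Midpoint: k1 = f(t_n, y_n); k2 = f(t_n + h/2, y_n + (h/2)·k1); y_{n+1} = y_n + h·k2.
t=0.000000, y=-0.760000:
  k1 = f(0.000000, -0.760000) = -1.497200
  k2 = f(0.235000, -1.111842) = -1.957486
  y ← -0.760000 + 0.47·(-1.957486) = -1.680018
t=0.470000, y=-1.680018:
  k1 = f(0.470000, -1.680018) = -2.856750
  k2 = f(0.705000, -2.351355) = -3.984135
  y ← -1.680018 + 0.47·(-3.984135) = -3.552562
y(0.94) ≈ -3.5526

-3.5526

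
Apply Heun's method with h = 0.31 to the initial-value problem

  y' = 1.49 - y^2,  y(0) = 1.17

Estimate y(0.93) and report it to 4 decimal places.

Heun: k1 = f(s_n, y_n); k2 = f(s_n + h, y_n + h·k1); y_{n+1} = y_n + (h/2)·(k1 + k2).
s=0.000000, y=1.170000:
  k1 = f(0.000000, 1.170000) = 0.121100
  k2 = f(0.310000, 1.207541) = 0.031845
  y ← 1.170000 + (0.31/2)·(0.121100 + 0.031845) = 1.193706
s=0.310000, y=1.193706:
  k1 = f(0.310000, 1.193706) = 0.065065
  k2 = f(0.620000, 1.213877) = 0.016504
  y ← 1.193706 + (0.31/2)·(0.065065 + 0.016504) = 1.206350
s=0.620000, y=1.206350:
  k1 = f(0.620000, 1.206350) = 0.034721
  k2 = f(0.930000, 1.217113) = 0.008636
  y ← 1.206350 + (0.31/2)·(0.034721 + 0.008636) = 1.213070
y(0.93) ≈ 1.2131

1.2131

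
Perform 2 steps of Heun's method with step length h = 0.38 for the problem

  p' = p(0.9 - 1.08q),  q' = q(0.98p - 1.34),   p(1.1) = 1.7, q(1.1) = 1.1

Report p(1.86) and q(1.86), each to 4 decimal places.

Heun on (p,q): k1 = f(t_n, state_n); k2 = f(t_n + h, state_n + h·k1); state_{n+1} = state_n + (h/2)·(k1 + k2).
1.100000: (1.700000, 1.100000)
  k1 = (-0.489600, 0.358600)
  predictor → (1.513952, 1.236268)
  k2 = (-0.658826, 0.177618)
  → (1.481799, 1.201881)
1.480000: (1.481799, 1.201881)
  k1 = (-0.589803, 0.134807)
  predictor → (1.257674, 1.253108)
  k2 = (-0.570175, -0.134684)
  → (1.261403, 1.201905)
(p(1.86), q(1.86)) ≈ (1.2614, 1.2019)

1.2614, 1.2019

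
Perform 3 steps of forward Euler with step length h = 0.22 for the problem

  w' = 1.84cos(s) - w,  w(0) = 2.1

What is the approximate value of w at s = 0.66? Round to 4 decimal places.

1.9172

Euler: w_{n+1} = w_n + h·f(s_n, w_n).
s=0.000000, w=2.100000: f=-0.260000 → w ← 2.100000 + 0.22·(-0.260000) = 2.042800
s=0.220000, w=2.042800: f=-0.247149 → w ← 2.042800 + 0.22·(-0.247149) = 1.988427
s=0.440000, w=1.988427: f=-0.323684 → w ← 1.988427 + 0.22·(-0.323684) = 1.917217
w(0.66) ≈ 1.9172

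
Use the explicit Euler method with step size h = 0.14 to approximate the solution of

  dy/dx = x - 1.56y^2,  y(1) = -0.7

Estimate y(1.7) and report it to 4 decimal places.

-0.1724

Euler: y_{n+1} = y_n + h·f(x_n, y_n).
x=1.000000, y=-0.700000: f=0.235600 → y ← -0.700000 + 0.14·0.235600 = -0.667016
x=1.140000, y=-0.667016: f=0.445940 → y ← -0.667016 + 0.14·0.445940 = -0.604584
x=1.280000, y=-0.604584: f=0.709785 → y ← -0.604584 + 0.14·0.709785 = -0.505214
x=1.420000, y=-0.505214: f=1.021823 → y ← -0.505214 + 0.14·1.021823 = -0.362159
x=1.560000, y=-0.362159: f=1.355391 → y ← -0.362159 + 0.14·1.355391 = -0.172404
y(1.7) ≈ -0.1724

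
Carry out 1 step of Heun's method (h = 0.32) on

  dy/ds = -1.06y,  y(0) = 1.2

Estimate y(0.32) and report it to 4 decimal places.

0.8620

Heun: k1 = f(s_n, y_n); k2 = f(s_n + h, y_n + h·k1); y_{n+1} = y_n + (h/2)·(k1 + k2).
s=0.000000, y=1.200000:
  k1 = f(0.000000, 1.200000) = -1.272000
  k2 = f(0.320000, 0.792960) = -0.840538
  y ← 1.200000 + (0.32/2)·(-1.272000 + (-0.840538)) = 0.861994
y(0.32) ≈ 0.8620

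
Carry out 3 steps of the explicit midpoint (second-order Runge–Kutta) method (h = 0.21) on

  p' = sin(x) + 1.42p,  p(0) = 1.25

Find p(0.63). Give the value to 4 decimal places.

Midpoint: k1 = f(x_n, p_n); k2 = f(x_n + h/2, p_n + (h/2)·k1); p_{n+1} = p_n + h·k2.
x=0.000000, p=1.250000:
  k1 = f(0.000000, 1.250000) = 1.775000
  k2 = f(0.105000, 1.436375) = 2.144460
  p ← 1.250000 + 0.21·2.144460 = 1.700337
x=0.210000, p=1.700337:
  k1 = f(0.210000, 1.700337) = 2.622938
  k2 = f(0.315000, 1.975745) = 3.115374
  p ← 1.700337 + 0.21·3.115374 = 2.354565
x=0.420000, p=2.354565:
  k1 = f(0.420000, 2.354565) = 3.751243
  k2 = f(0.525000, 2.748446) = 4.404006
  p ← 2.354565 + 0.21·4.404006 = 3.279406
p(0.63) ≈ 3.2794

3.2794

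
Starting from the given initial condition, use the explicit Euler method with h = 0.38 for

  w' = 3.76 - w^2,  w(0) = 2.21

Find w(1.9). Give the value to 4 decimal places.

Euler: w_{n+1} = w_n + h·f(t_n, w_n).
t=0.000000, w=2.210000: f=-1.124100 → w ← 2.210000 + 0.38·(-1.124100) = 1.782842
t=0.380000, w=1.782842: f=0.581474 → w ← 1.782842 + 0.38·0.581474 = 2.003802
t=0.760000, w=2.003802: f=-0.255224 → w ← 2.003802 + 0.38·(-0.255224) = 1.906817
t=1.140000, w=1.906817: f=0.124048 → w ← 1.906817 + 0.38·0.124048 = 1.953955
t=1.520000, w=1.953955: f=-0.057942 → w ← 1.953955 + 0.38·(-0.057942) = 1.931938
w(1.9) ≈ 1.9319

1.9319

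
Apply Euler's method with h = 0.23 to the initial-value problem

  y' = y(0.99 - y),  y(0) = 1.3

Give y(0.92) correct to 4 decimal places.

Euler: y_{n+1} = y_n + h·f(x_n, y_n).
x=0.000000, y=1.300000: f=-0.403000 → y ← 1.300000 + 0.23·(-0.403000) = 1.207310
x=0.230000, y=1.207310: f=-0.262361 → y ← 1.207310 + 0.23·(-0.262361) = 1.146967
x=0.460000, y=1.146967: f=-0.180036 → y ← 1.146967 + 0.23·(-0.180036) = 1.105559
x=0.690000, y=1.105559: f=-0.127757 → y ← 1.105559 + 0.23·(-0.127757) = 1.076175
y(0.92) ≈ 1.0762

1.0762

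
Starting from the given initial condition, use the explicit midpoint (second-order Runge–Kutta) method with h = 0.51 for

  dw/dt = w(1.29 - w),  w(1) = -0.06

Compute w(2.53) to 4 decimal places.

-0.4996

Midpoint: k1 = f(t_n, w_n); k2 = f(t_n + h/2, w_n + (h/2)·k1); w_{n+1} = w_n + h·k2.
t=1.000000, w=-0.060000:
  k1 = f(1.000000, -0.060000) = -0.081000
  k2 = f(1.255000, -0.080655) = -0.110550
  w ← -0.060000 + 0.51·(-0.110550) = -0.116381
t=1.510000, w=-0.116381:
  k1 = f(1.510000, -0.116381) = -0.163675
  k2 = f(1.765000, -0.158118) = -0.228973
  w ← -0.116381 + 0.51·(-0.228973) = -0.233157
t=2.020000, w=-0.233157:
  k1 = f(2.020000, -0.233157) = -0.355135
  k2 = f(2.275000, -0.323716) = -0.522386
  w ← -0.233157 + 0.51·(-0.522386) = -0.499574
w(2.53) ≈ -0.4996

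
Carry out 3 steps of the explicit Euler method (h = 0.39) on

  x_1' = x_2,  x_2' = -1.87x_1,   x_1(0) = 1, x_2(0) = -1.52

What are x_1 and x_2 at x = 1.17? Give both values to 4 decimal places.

-1.4631, -2.2035

Euler on (x_1,x_2): x_1_{n+1} = x_1_n + h·x_1', x_2_{n+1} = x_2_n + h·x_2'.
0.000000: (1.000000, -1.520000); f=(-1.520000, -1.870000) → (0.407200, -2.249300)
0.390000: (0.407200, -2.249300); f=(-2.249300, -0.761464) → (-0.470027, -2.546271)
0.780000: (-0.470027, -2.546271); f=(-2.546271, 0.878950) → (-1.463073, -2.203480)
(x_1(1.17), x_2(1.17)) ≈ (-1.4631, -2.2035)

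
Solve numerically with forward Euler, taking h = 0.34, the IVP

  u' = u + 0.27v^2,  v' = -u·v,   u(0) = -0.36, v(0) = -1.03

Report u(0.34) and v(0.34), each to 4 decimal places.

Euler on (u,v): u_{n+1} = u_n + h·u', v_{n+1} = v_n + h·v'.
0.000000: (-0.360000, -1.030000); f=(-0.073557, -0.370800) → (-0.385009, -1.156072)
(u(0.34), v(0.34)) ≈ (-0.3850, -1.1561)

-0.3850, -1.1561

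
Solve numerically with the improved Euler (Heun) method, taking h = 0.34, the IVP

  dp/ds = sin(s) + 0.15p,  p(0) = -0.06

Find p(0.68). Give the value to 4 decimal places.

Heun: k1 = f(s_n, p_n); k2 = f(s_n + h, p_n + h·k1); p_{n+1} = p_n + (h/2)·(k1 + k2).
s=0.000000, p=-0.060000:
  k1 = f(0.000000, -0.060000) = -0.009000
  k2 = f(0.340000, -0.063060) = 0.324028
  p ← -0.060000 + (0.34/2)·(-0.009000 + 0.324028) = -0.006445
s=0.340000, p=-0.006445:
  k1 = f(0.340000, -0.006445) = 0.332520
  k2 = f(0.680000, 0.106612) = 0.644785
  p ← -0.006445 + (0.34/2)·(0.332520 + 0.644785) = 0.159697
p(0.68) ≈ 0.1597

0.1597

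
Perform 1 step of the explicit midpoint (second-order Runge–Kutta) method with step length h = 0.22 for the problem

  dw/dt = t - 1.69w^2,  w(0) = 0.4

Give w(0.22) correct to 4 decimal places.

Midpoint: k1 = f(t_n, w_n); k2 = f(t_n + h/2, w_n + (h/2)·k1); w_{n+1} = w_n + h·k2.
t=0.000000, w=0.400000:
  k1 = f(0.000000, 0.400000) = -0.270400
  k2 = f(0.110000, 0.370256) = -0.121681
  w ← 0.400000 + 0.22·(-0.121681) = 0.373230
w(0.22) ≈ 0.3732

0.3732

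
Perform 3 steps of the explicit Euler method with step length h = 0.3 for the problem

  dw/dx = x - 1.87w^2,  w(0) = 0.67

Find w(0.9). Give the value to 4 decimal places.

0.4957

Euler: w_{n+1} = w_n + h·f(x_n, w_n).
x=0.000000, w=0.670000: f=-0.839443 → w ← 0.670000 + 0.3·(-0.839443) = 0.418167
x=0.300000, w=0.418167: f=-0.026995 → w ← 0.418167 + 0.3·(-0.026995) = 0.410069
x=0.600000, w=0.410069: f=0.285548 → w ← 0.410069 + 0.3·0.285548 = 0.495733
w(0.9) ≈ 0.4957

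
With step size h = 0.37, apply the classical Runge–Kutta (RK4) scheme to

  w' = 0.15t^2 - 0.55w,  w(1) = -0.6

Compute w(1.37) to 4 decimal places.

RK4: k1 = f(t_n, w_n); k2 = f(t_n + h/2, w_n + (h/2)·k1); k3 = f(t_n + h/2, w_n + (h/2)·k2); k4 = f(t_n + h, w_n + h·k3); w_{n+1} = w_n + (h/6)·(k1 + 2k2 + 2k3 + k4).
t=1.000000, w=-0.600000:
  k1 = f(1.000000, -0.600000) = 0.480000
  k2 = f(1.185000, -0.511200) = 0.491794
  k3 = f(1.185000, -0.509018) = 0.490594
  k4 = f(1.370000, -0.418480) = 0.511699
  w ← -0.600000 + (0.37/6)·(k1 + 2k2 + 2k3 + k4) = -0.417684
w(1.37) ≈ -0.4177

-0.4177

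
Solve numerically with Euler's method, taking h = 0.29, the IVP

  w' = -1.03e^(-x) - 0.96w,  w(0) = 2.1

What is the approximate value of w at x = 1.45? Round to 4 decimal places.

-0.0251

Euler: w_{n+1} = w_n + h·f(x_n, w_n).
x=0.000000, w=2.100000: f=-3.046000 → w ← 2.100000 + 0.29·(-3.046000) = 1.216660
x=0.290000, w=1.216660: f=-1.938705 → w ← 1.216660 + 0.29·(-1.938705) = 0.654436
x=0.580000, w=0.654436: f=-1.204953 → w ← 0.654436 + 0.29·(-1.204953) = 0.304999
x=0.870000, w=0.304999: f=-0.724319 → w ← 0.304999 + 0.29·(-0.724319) = 0.094946
x=1.160000, w=0.094946: f=-0.414039 → w ← 0.094946 + 0.29·(-0.414039) = -0.025125
w(1.45) ≈ -0.0251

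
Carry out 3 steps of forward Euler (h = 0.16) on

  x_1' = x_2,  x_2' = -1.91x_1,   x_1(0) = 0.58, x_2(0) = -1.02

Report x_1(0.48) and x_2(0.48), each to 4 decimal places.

Euler on (x_1,x_2): x_1_{n+1} = x_1_n + h·x_1', x_2_{n+1} = x_2_n + h·x_2'.
0.000000: (0.580000, -1.020000); f=(-1.020000, -1.107800) → (0.416800, -1.197248)
0.160000: (0.416800, -1.197248); f=(-1.197248, -0.796088) → (0.225240, -1.324622)
0.320000: (0.225240, -1.324622); f=(-1.324622, -0.430209) → (0.013301, -1.393456)
(x_1(0.48), x_2(0.48)) ≈ (0.0133, -1.3935)

0.0133, -1.3935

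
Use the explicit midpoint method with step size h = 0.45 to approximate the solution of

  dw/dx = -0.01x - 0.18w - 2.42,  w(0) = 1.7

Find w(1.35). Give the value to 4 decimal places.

-1.5722

Midpoint: k1 = f(x_n, w_n); k2 = f(x_n + h/2, w_n + (h/2)·k1); w_{n+1} = w_n + h·k2.
x=0.000000, w=1.700000:
  k1 = f(0.000000, 1.700000) = -2.726000
  k2 = f(0.225000, 1.086650) = -2.617847
  w ← 1.700000 + 0.45·(-2.617847) = 0.521969
x=0.450000, w=0.521969:
  k1 = f(0.450000, 0.521969) = -2.518454
  k2 = f(0.675000, -0.044683) = -2.418707
  w ← 0.521969 + 0.45·(-2.418707) = -0.566449
x=0.900000, w=-0.566449:
  k1 = f(0.900000, -0.566449) = -2.327039
  k2 = f(1.125000, -1.090033) = -2.235044
  w ← -0.566449 + 0.45·(-2.235044) = -1.572219
w(1.35) ≈ -1.5722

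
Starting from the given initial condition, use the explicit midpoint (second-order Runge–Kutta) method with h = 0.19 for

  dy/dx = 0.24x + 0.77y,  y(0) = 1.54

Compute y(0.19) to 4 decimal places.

1.7861

Midpoint: k1 = f(x_n, y_n); k2 = f(x_n + h/2, y_n + (h/2)·k1); y_{n+1} = y_n + h·k2.
x=0.000000, y=1.540000:
  k1 = f(0.000000, 1.540000) = 1.185800
  k2 = f(0.095000, 1.652651) = 1.295341
  y ← 1.540000 + 0.19·1.295341 = 1.786115
y(0.19) ≈ 1.7861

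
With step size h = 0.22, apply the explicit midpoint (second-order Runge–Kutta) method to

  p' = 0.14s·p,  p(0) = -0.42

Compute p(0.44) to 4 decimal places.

-0.4257

Midpoint: k1 = f(s_n, p_n); k2 = f(s_n + h/2, p_n + (h/2)·k1); p_{n+1} = p_n + h·k2.
s=0.000000, p=-0.420000:
  k1 = f(0.000000, -0.420000) = 0.000000
  k2 = f(0.110000, -0.420000) = -0.006468
  p ← -0.420000 + 0.22·(-0.006468) = -0.421423
s=0.220000, p=-0.421423:
  k1 = f(0.220000, -0.421423) = -0.012980
  k2 = f(0.330000, -0.422851) = -0.019536
  p ← -0.421423 + 0.22·(-0.019536) = -0.425721
p(0.44) ≈ -0.4257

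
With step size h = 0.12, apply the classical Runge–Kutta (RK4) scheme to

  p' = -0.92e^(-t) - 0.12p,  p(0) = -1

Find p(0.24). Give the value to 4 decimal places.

RK4: k1 = f(t_n, p_n); k2 = f(t_n + h/2, p_n + (h/2)·k1); k3 = f(t_n + h/2, p_n + (h/2)·k2); k4 = f(t_n + h, p_n + h·k3); p_{n+1} = p_n + (h/6)·(k1 + 2k2 + 2k3 + k4).
t=0.000000, p=-1.000000:
  k1 = f(0.000000, -1.000000) = -0.800000
  k2 = f(0.060000, -1.048000) = -0.740663
  k3 = f(0.060000, -1.044440) = -0.741091
  k4 = f(0.120000, -1.088931) = -0.685295
  p ← -1.000000 + (0.12/6)·(k1 + 2k2 + 2k3 + k4) = -1.088976
t=0.120000, p=-1.088976:
  k1 = f(0.120000, -1.088976) = -0.685290
  k2 = f(0.180000, -1.130093) = -0.632837
  k3 = f(0.180000, -1.126946) = -0.633215
  k4 = f(0.240000, -1.164962) = -0.583902
  p ← -1.088976 + (0.12/6)·(k1 + 2k2 + 2k3 + k4) = -1.165002
p(0.24) ≈ -1.1650

-1.1650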